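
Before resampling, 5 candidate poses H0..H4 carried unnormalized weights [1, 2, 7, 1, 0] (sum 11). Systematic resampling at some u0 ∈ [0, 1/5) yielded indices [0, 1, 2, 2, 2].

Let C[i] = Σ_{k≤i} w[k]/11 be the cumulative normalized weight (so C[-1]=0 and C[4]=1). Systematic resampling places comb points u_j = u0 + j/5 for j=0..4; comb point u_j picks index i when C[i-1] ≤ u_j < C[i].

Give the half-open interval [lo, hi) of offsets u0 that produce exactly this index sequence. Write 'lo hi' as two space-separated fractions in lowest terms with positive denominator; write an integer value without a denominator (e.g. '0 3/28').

C = [1/11, 3/11, 10/11, 1, 1]
j=0 picked index 0: u0 ∈ [0, 1/11)
j=1 picked index 1: u0 ∈ [-6/55, 4/55)
j=2 picked index 2: u0 ∈ [-7/55, 28/55)
j=3 picked index 2: u0 ∈ [-18/55, 17/55)
j=4 picked index 2: u0 ∈ [-29/55, 6/55)
intersection: [0, 4/55)

0 4/55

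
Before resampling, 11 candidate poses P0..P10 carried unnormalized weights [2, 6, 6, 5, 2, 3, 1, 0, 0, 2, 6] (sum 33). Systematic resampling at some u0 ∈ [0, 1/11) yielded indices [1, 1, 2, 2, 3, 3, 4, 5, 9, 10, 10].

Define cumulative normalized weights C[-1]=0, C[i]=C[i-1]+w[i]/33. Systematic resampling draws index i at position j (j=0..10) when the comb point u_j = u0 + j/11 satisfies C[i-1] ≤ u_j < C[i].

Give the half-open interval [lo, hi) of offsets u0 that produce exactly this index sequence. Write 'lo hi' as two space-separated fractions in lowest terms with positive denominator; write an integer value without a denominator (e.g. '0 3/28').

C = [2/33, 8/33, 14/33, 19/33, 7/11, 8/11, 25/33, 25/33, 25/33, 9/11, 1]
j=0 picked index 1: u0 ∈ [2/33, 8/33)
j=1 picked index 1: u0 ∈ [-1/33, 5/33)
j=2 picked index 2: u0 ∈ [2/33, 8/33)
j=3 picked index 2: u0 ∈ [-1/33, 5/33)
j=4 picked index 3: u0 ∈ [2/33, 7/33)
j=5 picked index 3: u0 ∈ [-1/33, 4/33)
j=6 picked index 4: u0 ∈ [1/33, 1/11)
j=7 picked index 5: u0 ∈ [0, 1/11)
j=8 picked index 9: u0 ∈ [1/33, 1/11)
j=9 picked index 10: u0 ∈ [0, 2/11)
j=10 picked index 10: u0 ∈ [-1/11, 1/11)
intersection: [2/33, 1/11)

2/33 1/11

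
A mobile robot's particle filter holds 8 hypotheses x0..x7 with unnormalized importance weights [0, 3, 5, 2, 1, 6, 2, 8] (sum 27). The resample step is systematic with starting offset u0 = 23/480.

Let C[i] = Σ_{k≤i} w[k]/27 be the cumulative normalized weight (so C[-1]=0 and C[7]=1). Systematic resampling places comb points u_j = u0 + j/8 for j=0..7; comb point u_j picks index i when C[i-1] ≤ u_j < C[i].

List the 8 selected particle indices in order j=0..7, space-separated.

1 2 3 5 5 6 7 7

C = [0, 1/9, 8/27, 10/27, 11/27, 17/27, 19/27, 1]
j=0: u_0=23/480 ∈ [0, 1/9) → index 1
j=1: u_1=83/480 ∈ [1/9, 8/27) → index 2
j=2: u_2=143/480 ∈ [8/27, 10/27) → index 3
j=3: u_3=203/480 ∈ [11/27, 17/27) → index 5
j=4: u_4=263/480 ∈ [11/27, 17/27) → index 5
j=5: u_5=323/480 ∈ [17/27, 19/27) → index 6
j=6: u_6=383/480 ∈ [19/27, 1) → index 7
j=7: u_7=443/480 ∈ [19/27, 1) → index 7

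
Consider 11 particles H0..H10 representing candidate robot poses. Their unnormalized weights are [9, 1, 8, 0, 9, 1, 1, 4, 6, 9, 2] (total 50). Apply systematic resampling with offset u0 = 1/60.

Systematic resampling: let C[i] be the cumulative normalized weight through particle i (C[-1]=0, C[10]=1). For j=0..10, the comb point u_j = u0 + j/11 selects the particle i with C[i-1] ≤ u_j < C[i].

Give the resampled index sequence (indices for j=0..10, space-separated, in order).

C = [9/50, 1/5, 9/25, 9/25, 27/50, 14/25, 29/50, 33/50, 39/50, 24/25, 1]
j=0: u_0=1/60 ∈ [0, 9/50) → index 0
j=1: u_1=71/660 ∈ [0, 9/50) → index 0
j=2: u_2=131/660 ∈ [9/50, 1/5) → index 1
j=3: u_3=191/660 ∈ [1/5, 9/25) → index 2
j=4: u_4=251/660 ∈ [9/25, 27/50) → index 4
j=5: u_5=311/660 ∈ [9/25, 27/50) → index 4
j=6: u_6=371/660 ∈ [14/25, 29/50) → index 6
j=7: u_7=431/660 ∈ [29/50, 33/50) → index 7
j=8: u_8=491/660 ∈ [33/50, 39/50) → index 8
j=9: u_9=551/660 ∈ [39/50, 24/25) → index 9
j=10: u_10=611/660 ∈ [39/50, 24/25) → index 9

0 0 1 2 4 4 6 7 8 9 9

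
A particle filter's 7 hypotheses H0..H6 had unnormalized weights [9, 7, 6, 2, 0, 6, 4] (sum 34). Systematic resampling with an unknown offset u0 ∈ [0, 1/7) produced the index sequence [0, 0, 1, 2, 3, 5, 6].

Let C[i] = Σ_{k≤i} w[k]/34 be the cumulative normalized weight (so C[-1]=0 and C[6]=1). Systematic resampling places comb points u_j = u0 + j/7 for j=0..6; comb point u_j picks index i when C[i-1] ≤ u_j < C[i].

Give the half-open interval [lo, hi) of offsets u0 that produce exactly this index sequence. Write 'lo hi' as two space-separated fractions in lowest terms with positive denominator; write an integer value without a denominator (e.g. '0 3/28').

9/119 29/238

C = [9/34, 8/17, 11/17, 12/17, 12/17, 15/17, 1]
j=0 picked index 0: u0 ∈ [0, 9/34)
j=1 picked index 0: u0 ∈ [-1/7, 29/238)
j=2 picked index 1: u0 ∈ [-5/238, 22/119)
j=3 picked index 2: u0 ∈ [5/119, 26/119)
j=4 picked index 3: u0 ∈ [9/119, 16/119)
j=5 picked index 5: u0 ∈ [-1/119, 20/119)
j=6 picked index 6: u0 ∈ [3/119, 1/7)
intersection: [9/119, 29/238)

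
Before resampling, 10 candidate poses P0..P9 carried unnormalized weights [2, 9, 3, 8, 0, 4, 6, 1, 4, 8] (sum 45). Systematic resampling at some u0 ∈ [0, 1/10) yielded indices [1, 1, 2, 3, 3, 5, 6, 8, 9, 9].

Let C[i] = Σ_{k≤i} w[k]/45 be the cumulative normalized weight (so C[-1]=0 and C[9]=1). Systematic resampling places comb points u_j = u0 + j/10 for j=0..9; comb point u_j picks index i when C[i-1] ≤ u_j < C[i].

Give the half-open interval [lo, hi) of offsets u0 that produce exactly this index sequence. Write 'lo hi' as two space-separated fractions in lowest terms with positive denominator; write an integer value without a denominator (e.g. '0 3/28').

2/45 7/90

C = [2/45, 11/45, 14/45, 22/45, 22/45, 26/45, 32/45, 11/15, 37/45, 1]
j=0 picked index 1: u0 ∈ [2/45, 11/45)
j=1 picked index 1: u0 ∈ [-1/18, 13/90)
j=2 picked index 2: u0 ∈ [2/45, 1/9)
j=3 picked index 3: u0 ∈ [1/90, 17/90)
j=4 picked index 3: u0 ∈ [-4/45, 4/45)
j=5 picked index 5: u0 ∈ [-1/90, 7/90)
j=6 picked index 6: u0 ∈ [-1/45, 1/9)
j=7 picked index 8: u0 ∈ [1/30, 11/90)
j=8 picked index 9: u0 ∈ [1/45, 1/5)
j=9 picked index 9: u0 ∈ [-7/90, 1/10)
intersection: [2/45, 7/90)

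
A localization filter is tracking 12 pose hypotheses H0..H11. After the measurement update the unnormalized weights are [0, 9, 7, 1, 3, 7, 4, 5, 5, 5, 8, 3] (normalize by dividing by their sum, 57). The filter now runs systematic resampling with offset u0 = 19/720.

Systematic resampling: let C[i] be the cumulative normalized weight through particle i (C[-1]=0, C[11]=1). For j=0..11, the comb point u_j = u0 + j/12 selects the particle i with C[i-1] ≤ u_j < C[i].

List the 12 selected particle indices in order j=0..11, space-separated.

1 1 2 2 5 5 6 7 8 9 10 10

C = [0, 3/19, 16/57, 17/57, 20/57, 9/19, 31/57, 12/19, 41/57, 46/57, 18/19, 1]
j=0: u_0=19/720 ∈ [0, 3/19) → index 1
j=1: u_1=79/720 ∈ [0, 3/19) → index 1
j=2: u_2=139/720 ∈ [3/19, 16/57) → index 2
j=3: u_3=199/720 ∈ [3/19, 16/57) → index 2
j=4: u_4=259/720 ∈ [20/57, 9/19) → index 5
j=5: u_5=319/720 ∈ [20/57, 9/19) → index 5
j=6: u_6=379/720 ∈ [9/19, 31/57) → index 6
j=7: u_7=439/720 ∈ [31/57, 12/19) → index 7
j=8: u_8=499/720 ∈ [12/19, 41/57) → index 8
j=9: u_9=559/720 ∈ [41/57, 46/57) → index 9
j=10: u_10=619/720 ∈ [46/57, 18/19) → index 10
j=11: u_11=679/720 ∈ [46/57, 18/19) → index 10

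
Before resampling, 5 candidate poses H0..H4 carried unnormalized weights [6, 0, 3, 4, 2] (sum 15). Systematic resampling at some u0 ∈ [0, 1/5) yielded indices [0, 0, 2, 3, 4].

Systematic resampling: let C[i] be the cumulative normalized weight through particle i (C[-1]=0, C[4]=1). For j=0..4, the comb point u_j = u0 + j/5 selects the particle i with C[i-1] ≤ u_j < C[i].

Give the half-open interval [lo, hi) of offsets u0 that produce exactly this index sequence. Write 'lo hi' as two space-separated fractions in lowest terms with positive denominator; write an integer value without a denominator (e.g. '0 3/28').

1/15 1/5

C = [2/5, 2/5, 3/5, 13/15, 1]
j=0 picked index 0: u0 ∈ [0, 2/5)
j=1 picked index 0: u0 ∈ [-1/5, 1/5)
j=2 picked index 2: u0 ∈ [0, 1/5)
j=3 picked index 3: u0 ∈ [0, 4/15)
j=4 picked index 4: u0 ∈ [1/15, 1/5)
intersection: [1/15, 1/5)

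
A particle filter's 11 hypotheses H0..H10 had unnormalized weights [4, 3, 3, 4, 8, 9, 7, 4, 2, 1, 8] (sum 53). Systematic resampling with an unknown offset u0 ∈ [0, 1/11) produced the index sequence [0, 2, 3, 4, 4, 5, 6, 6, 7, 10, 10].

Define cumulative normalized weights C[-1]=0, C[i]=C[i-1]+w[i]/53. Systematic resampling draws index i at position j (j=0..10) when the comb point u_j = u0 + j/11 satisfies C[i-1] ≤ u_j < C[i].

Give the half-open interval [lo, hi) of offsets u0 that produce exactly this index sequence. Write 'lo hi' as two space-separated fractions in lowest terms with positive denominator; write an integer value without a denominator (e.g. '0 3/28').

C = [4/53, 7/53, 10/53, 14/53, 22/53, 31/53, 38/53, 42/53, 44/53, 45/53, 1]
j=0 picked index 0: u0 ∈ [0, 4/53)
j=1 picked index 2: u0 ∈ [24/583, 57/583)
j=2 picked index 3: u0 ∈ [4/583, 48/583)
j=3 picked index 4: u0 ∈ [-5/583, 83/583)
j=4 picked index 4: u0 ∈ [-58/583, 30/583)
j=5 picked index 5: u0 ∈ [-23/583, 76/583)
j=6 picked index 6: u0 ∈ [23/583, 100/583)
j=7 picked index 6: u0 ∈ [-30/583, 47/583)
j=8 picked index 7: u0 ∈ [-6/583, 38/583)
j=9 picked index 10: u0 ∈ [18/583, 2/11)
j=10 picked index 10: u0 ∈ [-35/583, 1/11)
intersection: [24/583, 30/583)

24/583 30/583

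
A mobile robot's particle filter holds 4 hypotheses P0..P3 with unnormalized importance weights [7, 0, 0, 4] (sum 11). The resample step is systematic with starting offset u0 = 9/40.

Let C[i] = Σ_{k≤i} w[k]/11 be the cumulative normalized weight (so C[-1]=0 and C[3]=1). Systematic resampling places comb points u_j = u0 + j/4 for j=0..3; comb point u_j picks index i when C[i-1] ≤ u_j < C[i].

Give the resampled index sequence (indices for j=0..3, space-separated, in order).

0 0 3 3

C = [7/11, 7/11, 7/11, 1]
j=0: u_0=9/40 ∈ [0, 7/11) → index 0
j=1: u_1=19/40 ∈ [0, 7/11) → index 0
j=2: u_2=29/40 ∈ [7/11, 1) → index 3
j=3: u_3=39/40 ∈ [7/11, 1) → index 3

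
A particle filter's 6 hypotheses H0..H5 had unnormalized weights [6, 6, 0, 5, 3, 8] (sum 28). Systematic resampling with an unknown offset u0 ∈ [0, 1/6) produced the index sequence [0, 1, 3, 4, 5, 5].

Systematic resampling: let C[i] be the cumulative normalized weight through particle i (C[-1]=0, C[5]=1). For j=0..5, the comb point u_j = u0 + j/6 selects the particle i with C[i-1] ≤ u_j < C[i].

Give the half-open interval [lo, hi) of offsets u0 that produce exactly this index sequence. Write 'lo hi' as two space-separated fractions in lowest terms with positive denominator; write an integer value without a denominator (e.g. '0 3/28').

C = [3/14, 3/7, 3/7, 17/28, 5/7, 1]
j=0 picked index 0: u0 ∈ [0, 3/14)
j=1 picked index 1: u0 ∈ [1/21, 11/42)
j=2 picked index 3: u0 ∈ [2/21, 23/84)
j=3 picked index 4: u0 ∈ [3/28, 3/14)
j=4 picked index 5: u0 ∈ [1/21, 1/3)
j=5 picked index 5: u0 ∈ [-5/42, 1/6)
intersection: [3/28, 1/6)

3/28 1/6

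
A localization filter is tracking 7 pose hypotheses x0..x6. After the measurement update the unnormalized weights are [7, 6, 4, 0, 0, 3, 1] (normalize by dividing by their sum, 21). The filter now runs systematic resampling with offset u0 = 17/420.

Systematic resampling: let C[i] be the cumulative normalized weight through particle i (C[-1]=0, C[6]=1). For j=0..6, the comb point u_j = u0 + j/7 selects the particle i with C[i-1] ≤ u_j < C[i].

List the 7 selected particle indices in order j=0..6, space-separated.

C = [1/3, 13/21, 17/21, 17/21, 17/21, 20/21, 1]
j=0: u_0=17/420 ∈ [0, 1/3) → index 0
j=1: u_1=11/60 ∈ [0, 1/3) → index 0
j=2: u_2=137/420 ∈ [0, 1/3) → index 0
j=3: u_3=197/420 ∈ [1/3, 13/21) → index 1
j=4: u_4=257/420 ∈ [1/3, 13/21) → index 1
j=5: u_5=317/420 ∈ [13/21, 17/21) → index 2
j=6: u_6=377/420 ∈ [17/21, 20/21) → index 5

0 0 0 1 1 2 5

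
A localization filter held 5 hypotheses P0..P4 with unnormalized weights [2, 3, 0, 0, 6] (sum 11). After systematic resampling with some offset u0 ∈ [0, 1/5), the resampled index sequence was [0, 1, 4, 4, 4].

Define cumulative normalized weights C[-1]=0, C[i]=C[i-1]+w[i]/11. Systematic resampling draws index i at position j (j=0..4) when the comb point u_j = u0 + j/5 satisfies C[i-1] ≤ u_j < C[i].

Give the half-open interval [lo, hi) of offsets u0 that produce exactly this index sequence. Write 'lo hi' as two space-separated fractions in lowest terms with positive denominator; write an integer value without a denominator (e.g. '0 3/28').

3/55 2/11

C = [2/11, 5/11, 5/11, 5/11, 1]
j=0 picked index 0: u0 ∈ [0, 2/11)
j=1 picked index 1: u0 ∈ [-1/55, 14/55)
j=2 picked index 4: u0 ∈ [3/55, 3/5)
j=3 picked index 4: u0 ∈ [-8/55, 2/5)
j=4 picked index 4: u0 ∈ [-19/55, 1/5)
intersection: [3/55, 2/11)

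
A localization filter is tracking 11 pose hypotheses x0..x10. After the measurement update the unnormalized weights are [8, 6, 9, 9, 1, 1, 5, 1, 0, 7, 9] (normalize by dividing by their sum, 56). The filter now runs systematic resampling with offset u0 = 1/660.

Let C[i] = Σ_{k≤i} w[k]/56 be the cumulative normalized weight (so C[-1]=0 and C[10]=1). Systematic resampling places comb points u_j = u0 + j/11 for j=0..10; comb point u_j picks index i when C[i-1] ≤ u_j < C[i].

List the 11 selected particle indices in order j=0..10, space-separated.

0 0 1 2 2 3 3 6 9 9 10

C = [1/7, 1/4, 23/56, 4/7, 33/56, 17/28, 39/56, 5/7, 5/7, 47/56, 1]
j=0: u_0=1/660 ∈ [0, 1/7) → index 0
j=1: u_1=61/660 ∈ [0, 1/7) → index 0
j=2: u_2=11/60 ∈ [1/7, 1/4) → index 1
j=3: u_3=181/660 ∈ [1/4, 23/56) → index 2
j=4: u_4=241/660 ∈ [1/4, 23/56) → index 2
j=5: u_5=301/660 ∈ [23/56, 4/7) → index 3
j=6: u_6=361/660 ∈ [23/56, 4/7) → index 3
j=7: u_7=421/660 ∈ [17/28, 39/56) → index 6
j=8: u_8=481/660 ∈ [5/7, 47/56) → index 9
j=9: u_9=541/660 ∈ [5/7, 47/56) → index 9
j=10: u_10=601/660 ∈ [47/56, 1) → index 10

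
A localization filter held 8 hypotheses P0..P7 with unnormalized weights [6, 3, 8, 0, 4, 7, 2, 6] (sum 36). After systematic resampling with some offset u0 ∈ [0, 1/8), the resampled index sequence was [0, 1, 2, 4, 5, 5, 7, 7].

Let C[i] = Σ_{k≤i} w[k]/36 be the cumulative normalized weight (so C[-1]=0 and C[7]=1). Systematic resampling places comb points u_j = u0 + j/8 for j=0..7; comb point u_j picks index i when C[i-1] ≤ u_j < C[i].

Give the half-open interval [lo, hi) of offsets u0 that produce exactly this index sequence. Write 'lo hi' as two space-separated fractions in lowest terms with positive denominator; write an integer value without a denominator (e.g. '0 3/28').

C = [1/6, 1/4, 17/36, 17/36, 7/12, 7/9, 5/6, 1]
j=0 picked index 0: u0 ∈ [0, 1/6)
j=1 picked index 1: u0 ∈ [1/24, 1/8)
j=2 picked index 2: u0 ∈ [0, 2/9)
j=3 picked index 4: u0 ∈ [7/72, 5/24)
j=4 picked index 5: u0 ∈ [1/12, 5/18)
j=5 picked index 5: u0 ∈ [-1/24, 11/72)
j=6 picked index 7: u0 ∈ [1/12, 1/4)
j=7 picked index 7: u0 ∈ [-1/24, 1/8)
intersection: [7/72, 1/8)

7/72 1/8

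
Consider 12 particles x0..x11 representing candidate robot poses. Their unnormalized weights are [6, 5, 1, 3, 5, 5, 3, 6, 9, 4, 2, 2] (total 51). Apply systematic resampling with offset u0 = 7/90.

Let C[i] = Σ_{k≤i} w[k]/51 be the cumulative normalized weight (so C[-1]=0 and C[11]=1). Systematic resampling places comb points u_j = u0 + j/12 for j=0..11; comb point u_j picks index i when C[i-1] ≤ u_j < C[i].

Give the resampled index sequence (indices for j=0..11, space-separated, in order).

C = [2/17, 11/51, 4/17, 5/17, 20/51, 25/51, 28/51, 2/3, 43/51, 47/51, 49/51, 1]
j=0: u_0=7/90 ∈ [0, 2/17) → index 0
j=1: u_1=29/180 ∈ [2/17, 11/51) → index 1
j=2: u_2=11/45 ∈ [4/17, 5/17) → index 3
j=3: u_3=59/180 ∈ [5/17, 20/51) → index 4
j=4: u_4=37/90 ∈ [20/51, 25/51) → index 5
j=5: u_5=89/180 ∈ [25/51, 28/51) → index 6
j=6: u_6=26/45 ∈ [28/51, 2/3) → index 7
j=7: u_7=119/180 ∈ [28/51, 2/3) → index 7
j=8: u_8=67/90 ∈ [2/3, 43/51) → index 8
j=9: u_9=149/180 ∈ [2/3, 43/51) → index 8
j=10: u_10=41/45 ∈ [43/51, 47/51) → index 9
j=11: u_11=179/180 ∈ [49/51, 1) → index 11

0 1 3 4 5 6 7 7 8 8 9 11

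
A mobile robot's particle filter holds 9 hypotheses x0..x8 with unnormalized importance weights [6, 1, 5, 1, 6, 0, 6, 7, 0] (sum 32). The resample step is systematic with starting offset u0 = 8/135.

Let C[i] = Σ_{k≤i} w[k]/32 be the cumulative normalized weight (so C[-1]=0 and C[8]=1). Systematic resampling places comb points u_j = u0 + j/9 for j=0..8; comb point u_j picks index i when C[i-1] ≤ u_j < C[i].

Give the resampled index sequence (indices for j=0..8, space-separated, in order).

0 0 2 3 4 6 6 7 7

C = [3/16, 7/32, 3/8, 13/32, 19/32, 19/32, 25/32, 1, 1]
j=0: u_0=8/135 ∈ [0, 3/16) → index 0
j=1: u_1=23/135 ∈ [0, 3/16) → index 0
j=2: u_2=38/135 ∈ [7/32, 3/8) → index 2
j=3: u_3=53/135 ∈ [3/8, 13/32) → index 3
j=4: u_4=68/135 ∈ [13/32, 19/32) → index 4
j=5: u_5=83/135 ∈ [19/32, 25/32) → index 6
j=6: u_6=98/135 ∈ [19/32, 25/32) → index 6
j=7: u_7=113/135 ∈ [25/32, 1) → index 7
j=8: u_8=128/135 ∈ [25/32, 1) → index 7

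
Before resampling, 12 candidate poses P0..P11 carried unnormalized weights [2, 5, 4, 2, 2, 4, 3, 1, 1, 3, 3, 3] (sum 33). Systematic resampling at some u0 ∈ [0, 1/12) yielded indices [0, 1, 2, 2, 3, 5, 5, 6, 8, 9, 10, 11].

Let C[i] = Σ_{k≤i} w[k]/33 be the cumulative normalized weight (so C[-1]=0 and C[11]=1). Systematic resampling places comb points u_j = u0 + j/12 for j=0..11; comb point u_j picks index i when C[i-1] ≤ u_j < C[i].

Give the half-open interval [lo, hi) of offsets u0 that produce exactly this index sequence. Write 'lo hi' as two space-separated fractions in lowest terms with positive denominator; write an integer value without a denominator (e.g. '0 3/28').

C = [2/33, 7/33, 1/3, 13/33, 5/11, 19/33, 2/3, 23/33, 8/11, 9/11, 10/11, 1]
j=0 picked index 0: u0 ∈ [0, 2/33)
j=1 picked index 1: u0 ∈ [-1/44, 17/132)
j=2 picked index 2: u0 ∈ [1/22, 1/6)
j=3 picked index 2: u0 ∈ [-5/132, 1/12)
j=4 picked index 3: u0 ∈ [0, 2/33)
j=5 picked index 5: u0 ∈ [5/132, 7/44)
j=6 picked index 5: u0 ∈ [-1/22, 5/66)
j=7 picked index 6: u0 ∈ [-1/132, 1/12)
j=8 picked index 8: u0 ∈ [1/33, 2/33)
j=9 picked index 9: u0 ∈ [-1/44, 3/44)
j=10 picked index 10: u0 ∈ [-1/66, 5/66)
j=11 picked index 11: u0 ∈ [-1/132, 1/12)
intersection: [1/22, 2/33)

1/22 2/33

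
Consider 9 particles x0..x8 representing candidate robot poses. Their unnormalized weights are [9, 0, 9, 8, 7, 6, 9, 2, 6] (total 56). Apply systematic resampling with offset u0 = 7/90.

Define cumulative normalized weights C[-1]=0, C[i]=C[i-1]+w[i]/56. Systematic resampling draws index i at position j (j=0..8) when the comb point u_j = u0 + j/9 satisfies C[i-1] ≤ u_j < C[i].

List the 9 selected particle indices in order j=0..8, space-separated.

0 2 2 3 4 5 6 6 8

C = [9/56, 9/56, 9/28, 13/28, 33/56, 39/56, 6/7, 25/28, 1]
j=0: u_0=7/90 ∈ [0, 9/56) → index 0
j=1: u_1=17/90 ∈ [9/56, 9/28) → index 2
j=2: u_2=3/10 ∈ [9/56, 9/28) → index 2
j=3: u_3=37/90 ∈ [9/28, 13/28) → index 3
j=4: u_4=47/90 ∈ [13/28, 33/56) → index 4
j=5: u_5=19/30 ∈ [33/56, 39/56) → index 5
j=6: u_6=67/90 ∈ [39/56, 6/7) → index 6
j=7: u_7=77/90 ∈ [39/56, 6/7) → index 6
j=8: u_8=29/30 ∈ [25/28, 1) → index 8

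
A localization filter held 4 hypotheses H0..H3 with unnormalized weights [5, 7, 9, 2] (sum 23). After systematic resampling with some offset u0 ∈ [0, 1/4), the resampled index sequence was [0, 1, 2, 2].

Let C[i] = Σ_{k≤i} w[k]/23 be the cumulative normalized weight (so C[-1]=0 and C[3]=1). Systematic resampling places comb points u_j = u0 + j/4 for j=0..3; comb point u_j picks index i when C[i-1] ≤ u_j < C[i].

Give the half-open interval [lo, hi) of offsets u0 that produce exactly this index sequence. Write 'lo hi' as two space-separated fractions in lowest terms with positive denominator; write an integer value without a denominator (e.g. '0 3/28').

C = [5/23, 12/23, 21/23, 1]
j=0 picked index 0: u0 ∈ [0, 5/23)
j=1 picked index 1: u0 ∈ [-3/92, 25/92)
j=2 picked index 2: u0 ∈ [1/46, 19/46)
j=3 picked index 2: u0 ∈ [-21/92, 15/92)
intersection: [1/46, 15/92)

1/46 15/92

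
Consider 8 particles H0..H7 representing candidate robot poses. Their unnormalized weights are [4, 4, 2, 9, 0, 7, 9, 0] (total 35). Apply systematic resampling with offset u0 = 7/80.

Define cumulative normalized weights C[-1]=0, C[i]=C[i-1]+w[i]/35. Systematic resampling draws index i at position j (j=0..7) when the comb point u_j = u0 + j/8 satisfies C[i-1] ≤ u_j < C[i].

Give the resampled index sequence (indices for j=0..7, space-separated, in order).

0 1 3 3 5 5 6 6

C = [4/35, 8/35, 2/7, 19/35, 19/35, 26/35, 1, 1]
j=0: u_0=7/80 ∈ [0, 4/35) → index 0
j=1: u_1=17/80 ∈ [4/35, 8/35) → index 1
j=2: u_2=27/80 ∈ [2/7, 19/35) → index 3
j=3: u_3=37/80 ∈ [2/7, 19/35) → index 3
j=4: u_4=47/80 ∈ [19/35, 26/35) → index 5
j=5: u_5=57/80 ∈ [19/35, 26/35) → index 5
j=6: u_6=67/80 ∈ [26/35, 1) → index 6
j=7: u_7=77/80 ∈ [26/35, 1) → index 6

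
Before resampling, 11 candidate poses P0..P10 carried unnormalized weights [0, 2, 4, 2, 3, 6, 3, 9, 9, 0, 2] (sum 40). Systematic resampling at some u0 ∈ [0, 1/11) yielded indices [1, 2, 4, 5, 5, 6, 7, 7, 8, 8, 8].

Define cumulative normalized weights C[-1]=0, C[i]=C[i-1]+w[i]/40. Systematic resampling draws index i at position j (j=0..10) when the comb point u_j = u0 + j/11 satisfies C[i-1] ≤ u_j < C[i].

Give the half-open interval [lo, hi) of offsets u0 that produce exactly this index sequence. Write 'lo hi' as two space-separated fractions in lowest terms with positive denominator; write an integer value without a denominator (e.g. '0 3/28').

1/55 9/220

C = [0, 1/20, 3/20, 1/5, 11/40, 17/40, 1/2, 29/40, 19/20, 19/20, 1]
j=0 picked index 1: u0 ∈ [0, 1/20)
j=1 picked index 2: u0 ∈ [-9/220, 13/220)
j=2 picked index 4: u0 ∈ [1/55, 41/440)
j=3 picked index 5: u0 ∈ [1/440, 67/440)
j=4 picked index 5: u0 ∈ [-39/440, 27/440)
j=5 picked index 6: u0 ∈ [-13/440, 1/22)
j=6 picked index 7: u0 ∈ [-1/22, 79/440)
j=7 picked index 7: u0 ∈ [-3/22, 39/440)
j=8 picked index 8: u0 ∈ [-1/440, 49/220)
j=9 picked index 8: u0 ∈ [-41/440, 29/220)
j=10 picked index 8: u0 ∈ [-81/440, 9/220)
intersection: [1/55, 9/220)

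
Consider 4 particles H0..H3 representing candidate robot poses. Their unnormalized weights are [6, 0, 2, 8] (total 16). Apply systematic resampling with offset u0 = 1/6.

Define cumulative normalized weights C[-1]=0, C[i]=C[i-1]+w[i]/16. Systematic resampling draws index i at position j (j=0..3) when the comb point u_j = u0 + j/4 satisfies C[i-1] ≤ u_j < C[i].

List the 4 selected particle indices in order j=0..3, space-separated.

0 2 3 3

C = [3/8, 3/8, 1/2, 1]
j=0: u_0=1/6 ∈ [0, 3/8) → index 0
j=1: u_1=5/12 ∈ [3/8, 1/2) → index 2
j=2: u_2=2/3 ∈ [1/2, 1) → index 3
j=3: u_3=11/12 ∈ [1/2, 1) → index 3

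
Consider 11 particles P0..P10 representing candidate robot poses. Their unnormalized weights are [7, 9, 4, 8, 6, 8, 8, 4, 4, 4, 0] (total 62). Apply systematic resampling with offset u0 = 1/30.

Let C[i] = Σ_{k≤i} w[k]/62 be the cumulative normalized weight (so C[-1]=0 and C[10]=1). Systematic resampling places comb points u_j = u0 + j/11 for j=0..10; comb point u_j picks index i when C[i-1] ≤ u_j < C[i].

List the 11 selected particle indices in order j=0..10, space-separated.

C = [7/62, 8/31, 10/31, 14/31, 17/31, 21/31, 25/31, 27/31, 29/31, 1, 1]
j=0: u_0=1/30 ∈ [0, 7/62) → index 0
j=1: u_1=41/330 ∈ [7/62, 8/31) → index 1
j=2: u_2=71/330 ∈ [7/62, 8/31) → index 1
j=3: u_3=101/330 ∈ [8/31, 10/31) → index 2
j=4: u_4=131/330 ∈ [10/31, 14/31) → index 3
j=5: u_5=161/330 ∈ [14/31, 17/31) → index 4
j=6: u_6=191/330 ∈ [17/31, 21/31) → index 5
j=7: u_7=221/330 ∈ [17/31, 21/31) → index 5
j=8: u_8=251/330 ∈ [21/31, 25/31) → index 6
j=9: u_9=281/330 ∈ [25/31, 27/31) → index 7
j=10: u_10=311/330 ∈ [29/31, 1) → index 9

0 1 1 2 3 4 5 5 6 7 9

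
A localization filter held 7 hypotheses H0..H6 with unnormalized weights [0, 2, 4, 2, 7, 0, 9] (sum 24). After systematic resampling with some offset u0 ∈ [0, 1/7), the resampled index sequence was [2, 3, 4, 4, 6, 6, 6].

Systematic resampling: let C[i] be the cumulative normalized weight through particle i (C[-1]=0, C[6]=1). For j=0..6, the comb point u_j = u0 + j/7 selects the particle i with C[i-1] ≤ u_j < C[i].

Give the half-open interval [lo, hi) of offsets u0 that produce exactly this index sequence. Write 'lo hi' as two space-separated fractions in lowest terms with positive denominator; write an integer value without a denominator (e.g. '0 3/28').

3/28 1/7

C = [0, 1/12, 1/4, 1/3, 5/8, 5/8, 1]
j=0 picked index 2: u0 ∈ [1/12, 1/4)
j=1 picked index 3: u0 ∈ [3/28, 4/21)
j=2 picked index 4: u0 ∈ [1/21, 19/56)
j=3 picked index 4: u0 ∈ [-2/21, 11/56)
j=4 picked index 6: u0 ∈ [3/56, 3/7)
j=5 picked index 6: u0 ∈ [-5/56, 2/7)
j=6 picked index 6: u0 ∈ [-13/56, 1/7)
intersection: [3/28, 1/7)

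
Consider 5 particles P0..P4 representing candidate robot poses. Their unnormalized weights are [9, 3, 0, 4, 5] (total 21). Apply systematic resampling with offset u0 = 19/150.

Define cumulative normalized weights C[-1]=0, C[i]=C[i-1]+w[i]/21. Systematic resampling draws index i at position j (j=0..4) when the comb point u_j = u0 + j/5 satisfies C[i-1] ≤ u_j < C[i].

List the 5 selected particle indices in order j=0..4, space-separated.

0 0 1 3 4

C = [3/7, 4/7, 4/7, 16/21, 1]
j=0: u_0=19/150 ∈ [0, 3/7) → index 0
j=1: u_1=49/150 ∈ [0, 3/7) → index 0
j=2: u_2=79/150 ∈ [3/7, 4/7) → index 1
j=3: u_3=109/150 ∈ [4/7, 16/21) → index 3
j=4: u_4=139/150 ∈ [16/21, 1) → index 4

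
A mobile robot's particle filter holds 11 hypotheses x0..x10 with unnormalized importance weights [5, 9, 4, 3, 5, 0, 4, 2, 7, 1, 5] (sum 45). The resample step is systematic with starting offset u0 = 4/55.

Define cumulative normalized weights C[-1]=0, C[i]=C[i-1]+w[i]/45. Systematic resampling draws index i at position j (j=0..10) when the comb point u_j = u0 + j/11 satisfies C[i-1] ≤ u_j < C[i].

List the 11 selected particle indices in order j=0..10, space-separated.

0 1 1 2 3 4 6 7 8 10 10

C = [1/9, 14/45, 2/5, 7/15, 26/45, 26/45, 2/3, 32/45, 13/15, 8/9, 1]
j=0: u_0=4/55 ∈ [0, 1/9) → index 0
j=1: u_1=9/55 ∈ [1/9, 14/45) → index 1
j=2: u_2=14/55 ∈ [1/9, 14/45) → index 1
j=3: u_3=19/55 ∈ [14/45, 2/5) → index 2
j=4: u_4=24/55 ∈ [2/5, 7/15) → index 3
j=5: u_5=29/55 ∈ [7/15, 26/45) → index 4
j=6: u_6=34/55 ∈ [26/45, 2/3) → index 6
j=7: u_7=39/55 ∈ [2/3, 32/45) → index 7
j=8: u_8=4/5 ∈ [32/45, 13/15) → index 8
j=9: u_9=49/55 ∈ [8/9, 1) → index 10
j=10: u_10=54/55 ∈ [8/9, 1) → index 10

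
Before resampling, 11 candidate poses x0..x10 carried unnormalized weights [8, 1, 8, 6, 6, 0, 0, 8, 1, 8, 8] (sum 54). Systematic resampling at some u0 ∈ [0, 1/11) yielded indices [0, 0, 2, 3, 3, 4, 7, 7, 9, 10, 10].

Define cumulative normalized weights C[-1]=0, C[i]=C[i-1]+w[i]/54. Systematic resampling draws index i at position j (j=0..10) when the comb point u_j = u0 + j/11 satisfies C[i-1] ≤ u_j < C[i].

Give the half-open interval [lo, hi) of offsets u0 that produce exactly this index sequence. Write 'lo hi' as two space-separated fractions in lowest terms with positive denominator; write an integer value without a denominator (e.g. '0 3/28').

C = [4/27, 1/6, 17/54, 23/54, 29/54, 29/54, 29/54, 37/54, 19/27, 23/27, 1]
j=0 picked index 0: u0 ∈ [0, 4/27)
j=1 picked index 0: u0 ∈ [-1/11, 17/297)
j=2 picked index 2: u0 ∈ [-1/66, 79/594)
j=3 picked index 3: u0 ∈ [25/594, 91/594)
j=4 picked index 3: u0 ∈ [-29/594, 37/594)
j=5 picked index 4: u0 ∈ [-17/594, 49/594)
j=6 picked index 7: u0 ∈ [-5/594, 83/594)
j=7 picked index 7: u0 ∈ [-59/594, 29/594)
j=8 picked index 9: u0 ∈ [-7/297, 37/297)
j=9 picked index 10: u0 ∈ [10/297, 2/11)
j=10 picked index 10: u0 ∈ [-17/297, 1/11)
intersection: [25/594, 29/594)

25/594 29/594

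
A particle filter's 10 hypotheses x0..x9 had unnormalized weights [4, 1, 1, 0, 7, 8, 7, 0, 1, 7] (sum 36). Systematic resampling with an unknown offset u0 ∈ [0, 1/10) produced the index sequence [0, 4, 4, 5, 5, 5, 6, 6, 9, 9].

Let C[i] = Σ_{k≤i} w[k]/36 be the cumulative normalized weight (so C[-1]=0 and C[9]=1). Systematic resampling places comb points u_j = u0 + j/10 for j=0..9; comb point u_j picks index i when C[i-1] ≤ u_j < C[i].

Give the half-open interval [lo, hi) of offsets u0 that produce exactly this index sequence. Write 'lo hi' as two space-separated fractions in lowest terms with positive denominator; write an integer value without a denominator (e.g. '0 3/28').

1/15 7/90

C = [1/9, 5/36, 1/6, 1/6, 13/36, 7/12, 7/9, 7/9, 29/36, 1]
j=0 picked index 0: u0 ∈ [0, 1/9)
j=1 picked index 4: u0 ∈ [1/15, 47/180)
j=2 picked index 4: u0 ∈ [-1/30, 29/180)
j=3 picked index 5: u0 ∈ [11/180, 17/60)
j=4 picked index 5: u0 ∈ [-7/180, 11/60)
j=5 picked index 5: u0 ∈ [-5/36, 1/12)
j=6 picked index 6: u0 ∈ [-1/60, 8/45)
j=7 picked index 6: u0 ∈ [-7/60, 7/90)
j=8 picked index 9: u0 ∈ [1/180, 1/5)
j=9 picked index 9: u0 ∈ [-17/180, 1/10)
intersection: [1/15, 7/90)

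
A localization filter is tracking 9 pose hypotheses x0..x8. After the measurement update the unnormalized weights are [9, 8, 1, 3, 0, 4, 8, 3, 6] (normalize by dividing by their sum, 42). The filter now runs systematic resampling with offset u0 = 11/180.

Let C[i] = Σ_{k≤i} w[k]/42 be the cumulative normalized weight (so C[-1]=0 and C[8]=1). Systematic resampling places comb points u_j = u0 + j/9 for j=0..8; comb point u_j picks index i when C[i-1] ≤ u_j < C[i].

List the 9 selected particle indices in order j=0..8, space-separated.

0 0 1 1 5 6 6 7 8

C = [3/14, 17/42, 3/7, 1/2, 1/2, 25/42, 11/14, 6/7, 1]
j=0: u_0=11/180 ∈ [0, 3/14) → index 0
j=1: u_1=31/180 ∈ [0, 3/14) → index 0
j=2: u_2=17/60 ∈ [3/14, 17/42) → index 1
j=3: u_3=71/180 ∈ [3/14, 17/42) → index 1
j=4: u_4=91/180 ∈ [1/2, 25/42) → index 5
j=5: u_5=37/60 ∈ [25/42, 11/14) → index 6
j=6: u_6=131/180 ∈ [25/42, 11/14) → index 6
j=7: u_7=151/180 ∈ [11/14, 6/7) → index 7
j=8: u_8=19/20 ∈ [6/7, 1) → index 8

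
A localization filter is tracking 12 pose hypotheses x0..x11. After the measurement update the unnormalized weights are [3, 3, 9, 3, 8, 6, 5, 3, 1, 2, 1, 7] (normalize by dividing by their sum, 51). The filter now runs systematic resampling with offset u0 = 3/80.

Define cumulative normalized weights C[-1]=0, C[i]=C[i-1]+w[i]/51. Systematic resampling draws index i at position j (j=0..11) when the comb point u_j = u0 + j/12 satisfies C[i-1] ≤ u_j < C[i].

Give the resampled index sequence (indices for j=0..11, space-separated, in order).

0 2 2 2 4 4 5 5 6 8 11 11

C = [1/17, 2/17, 5/17, 6/17, 26/51, 32/51, 37/51, 40/51, 41/51, 43/51, 44/51, 1]
j=0: u_0=3/80 ∈ [0, 1/17) → index 0
j=1: u_1=29/240 ∈ [2/17, 5/17) → index 2
j=2: u_2=49/240 ∈ [2/17, 5/17) → index 2
j=3: u_3=23/80 ∈ [2/17, 5/17) → index 2
j=4: u_4=89/240 ∈ [6/17, 26/51) → index 4
j=5: u_5=109/240 ∈ [6/17, 26/51) → index 4
j=6: u_6=43/80 ∈ [26/51, 32/51) → index 5
j=7: u_7=149/240 ∈ [26/51, 32/51) → index 5
j=8: u_8=169/240 ∈ [32/51, 37/51) → index 6
j=9: u_9=63/80 ∈ [40/51, 41/51) → index 8
j=10: u_10=209/240 ∈ [44/51, 1) → index 11
j=11: u_11=229/240 ∈ [44/51, 1) → index 11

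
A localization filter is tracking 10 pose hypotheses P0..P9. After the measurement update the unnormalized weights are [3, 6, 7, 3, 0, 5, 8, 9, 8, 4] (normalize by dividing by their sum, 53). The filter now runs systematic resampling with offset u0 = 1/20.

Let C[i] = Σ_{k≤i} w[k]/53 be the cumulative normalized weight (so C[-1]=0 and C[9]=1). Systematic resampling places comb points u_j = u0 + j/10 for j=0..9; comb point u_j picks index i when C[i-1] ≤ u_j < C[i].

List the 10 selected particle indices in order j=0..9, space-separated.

0 1 2 3 5 6 7 7 8 9

C = [3/53, 9/53, 16/53, 19/53, 19/53, 24/53, 32/53, 41/53, 49/53, 1]
j=0: u_0=1/20 ∈ [0, 3/53) → index 0
j=1: u_1=3/20 ∈ [3/53, 9/53) → index 1
j=2: u_2=1/4 ∈ [9/53, 16/53) → index 2
j=3: u_3=7/20 ∈ [16/53, 19/53) → index 3
j=4: u_4=9/20 ∈ [19/53, 24/53) → index 5
j=5: u_5=11/20 ∈ [24/53, 32/53) → index 6
j=6: u_6=13/20 ∈ [32/53, 41/53) → index 7
j=7: u_7=3/4 ∈ [32/53, 41/53) → index 7
j=8: u_8=17/20 ∈ [41/53, 49/53) → index 8
j=9: u_9=19/20 ∈ [49/53, 1) → index 9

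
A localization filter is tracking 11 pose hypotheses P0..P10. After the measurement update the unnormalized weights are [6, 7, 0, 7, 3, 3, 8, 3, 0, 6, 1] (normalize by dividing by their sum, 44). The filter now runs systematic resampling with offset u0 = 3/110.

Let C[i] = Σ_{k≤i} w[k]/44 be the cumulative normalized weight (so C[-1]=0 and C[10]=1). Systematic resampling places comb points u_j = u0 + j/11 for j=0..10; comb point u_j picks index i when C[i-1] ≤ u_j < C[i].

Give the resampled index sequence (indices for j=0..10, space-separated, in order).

0 0 1 3 3 4 5 6 6 9 9

C = [3/22, 13/44, 13/44, 5/11, 23/44, 13/22, 17/22, 37/44, 37/44, 43/44, 1]
j=0: u_0=3/110 ∈ [0, 3/22) → index 0
j=1: u_1=13/110 ∈ [0, 3/22) → index 0
j=2: u_2=23/110 ∈ [3/22, 13/44) → index 1
j=3: u_3=3/10 ∈ [13/44, 5/11) → index 3
j=4: u_4=43/110 ∈ [13/44, 5/11) → index 3
j=5: u_5=53/110 ∈ [5/11, 23/44) → index 4
j=6: u_6=63/110 ∈ [23/44, 13/22) → index 5
j=7: u_7=73/110 ∈ [13/22, 17/22) → index 6
j=8: u_8=83/110 ∈ [13/22, 17/22) → index 6
j=9: u_9=93/110 ∈ [37/44, 43/44) → index 9
j=10: u_10=103/110 ∈ [37/44, 43/44) → index 9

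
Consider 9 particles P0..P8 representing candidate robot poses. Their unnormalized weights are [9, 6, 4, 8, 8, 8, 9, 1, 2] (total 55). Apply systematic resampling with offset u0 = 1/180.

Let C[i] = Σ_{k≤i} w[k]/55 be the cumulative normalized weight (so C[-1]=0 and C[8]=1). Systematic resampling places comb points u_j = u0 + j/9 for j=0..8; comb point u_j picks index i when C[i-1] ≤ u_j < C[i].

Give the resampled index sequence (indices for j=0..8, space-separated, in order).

0 0 1 2 3 4 5 6 6

C = [9/55, 3/11, 19/55, 27/55, 7/11, 43/55, 52/55, 53/55, 1]
j=0: u_0=1/180 ∈ [0, 9/55) → index 0
j=1: u_1=7/60 ∈ [0, 9/55) → index 0
j=2: u_2=41/180 ∈ [9/55, 3/11) → index 1
j=3: u_3=61/180 ∈ [3/11, 19/55) → index 2
j=4: u_4=9/20 ∈ [19/55, 27/55) → index 3
j=5: u_5=101/180 ∈ [27/55, 7/11) → index 4
j=6: u_6=121/180 ∈ [7/11, 43/55) → index 5
j=7: u_7=47/60 ∈ [43/55, 52/55) → index 6
j=8: u_8=161/180 ∈ [43/55, 52/55) → index 6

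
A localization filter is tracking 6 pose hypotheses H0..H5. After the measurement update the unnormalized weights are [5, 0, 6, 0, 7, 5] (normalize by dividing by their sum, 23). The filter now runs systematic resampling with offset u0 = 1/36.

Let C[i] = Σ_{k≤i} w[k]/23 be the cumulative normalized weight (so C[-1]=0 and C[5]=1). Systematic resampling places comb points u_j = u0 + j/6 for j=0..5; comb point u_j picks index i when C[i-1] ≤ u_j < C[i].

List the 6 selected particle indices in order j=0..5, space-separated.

C = [5/23, 5/23, 11/23, 11/23, 18/23, 1]
j=0: u_0=1/36 ∈ [0, 5/23) → index 0
j=1: u_1=7/36 ∈ [0, 5/23) → index 0
j=2: u_2=13/36 ∈ [5/23, 11/23) → index 2
j=3: u_3=19/36 ∈ [11/23, 18/23) → index 4
j=4: u_4=25/36 ∈ [11/23, 18/23) → index 4
j=5: u_5=31/36 ∈ [18/23, 1) → index 5

0 0 2 4 4 5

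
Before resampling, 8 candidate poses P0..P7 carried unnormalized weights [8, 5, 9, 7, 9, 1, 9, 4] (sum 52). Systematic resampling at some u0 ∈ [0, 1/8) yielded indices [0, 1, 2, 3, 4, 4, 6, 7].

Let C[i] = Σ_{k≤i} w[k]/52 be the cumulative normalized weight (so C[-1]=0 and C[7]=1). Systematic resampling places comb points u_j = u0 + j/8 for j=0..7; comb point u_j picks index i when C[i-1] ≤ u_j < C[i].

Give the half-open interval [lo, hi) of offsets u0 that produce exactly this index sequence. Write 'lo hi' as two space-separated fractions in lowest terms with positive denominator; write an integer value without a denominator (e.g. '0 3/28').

C = [2/13, 1/4, 11/26, 29/52, 19/26, 3/4, 12/13, 1]
j=0 picked index 0: u0 ∈ [0, 2/13)
j=1 picked index 1: u0 ∈ [3/104, 1/8)
j=2 picked index 2: u0 ∈ [0, 9/52)
j=3 picked index 3: u0 ∈ [5/104, 19/104)
j=4 picked index 4: u0 ∈ [3/52, 3/13)
j=5 picked index 4: u0 ∈ [-7/104, 11/104)
j=6 picked index 6: u0 ∈ [0, 9/52)
j=7 picked index 7: u0 ∈ [5/104, 1/8)
intersection: [3/52, 11/104)

3/52 11/104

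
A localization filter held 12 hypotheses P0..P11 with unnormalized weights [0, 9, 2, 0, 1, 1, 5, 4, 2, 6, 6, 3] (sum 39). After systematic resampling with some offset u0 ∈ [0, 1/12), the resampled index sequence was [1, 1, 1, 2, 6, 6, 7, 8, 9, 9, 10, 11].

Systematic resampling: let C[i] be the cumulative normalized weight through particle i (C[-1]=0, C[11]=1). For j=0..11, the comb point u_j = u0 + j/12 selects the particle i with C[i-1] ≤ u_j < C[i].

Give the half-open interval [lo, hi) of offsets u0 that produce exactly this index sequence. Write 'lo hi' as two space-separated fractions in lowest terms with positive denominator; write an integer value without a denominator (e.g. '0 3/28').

1/156 1/52

C = [0, 3/13, 11/39, 11/39, 4/13, 1/3, 6/13, 22/39, 8/13, 10/13, 12/13, 1]
j=0 picked index 1: u0 ∈ [0, 3/13)
j=1 picked index 1: u0 ∈ [-1/12, 23/156)
j=2 picked index 1: u0 ∈ [-1/6, 5/78)
j=3 picked index 2: u0 ∈ [-1/52, 5/156)
j=4 picked index 6: u0 ∈ [0, 5/39)
j=5 picked index 6: u0 ∈ [-1/12, 7/156)
j=6 picked index 7: u0 ∈ [-1/26, 5/78)
j=7 picked index 8: u0 ∈ [-1/52, 5/156)
j=8 picked index 9: u0 ∈ [-2/39, 4/39)
j=9 picked index 9: u0 ∈ [-7/52, 1/52)
j=10 picked index 10: u0 ∈ [-5/78, 7/78)
j=11 picked index 11: u0 ∈ [1/156, 1/12)
intersection: [1/156, 1/52)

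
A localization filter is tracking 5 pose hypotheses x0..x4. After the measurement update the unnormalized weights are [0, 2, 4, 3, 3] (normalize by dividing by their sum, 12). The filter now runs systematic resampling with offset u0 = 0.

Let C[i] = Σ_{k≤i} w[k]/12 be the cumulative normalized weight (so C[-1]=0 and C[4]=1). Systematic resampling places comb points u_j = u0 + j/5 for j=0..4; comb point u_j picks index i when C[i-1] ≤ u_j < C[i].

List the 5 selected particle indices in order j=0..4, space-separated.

1 2 2 3 4

C = [0, 1/6, 1/2, 3/4, 1]
j=0: u_0=0 ∈ [0, 1/6) → index 1
j=1: u_1=1/5 ∈ [1/6, 1/2) → index 2
j=2: u_2=2/5 ∈ [1/6, 1/2) → index 2
j=3: u_3=3/5 ∈ [1/2, 3/4) → index 3
j=4: u_4=4/5 ∈ [3/4, 1) → index 4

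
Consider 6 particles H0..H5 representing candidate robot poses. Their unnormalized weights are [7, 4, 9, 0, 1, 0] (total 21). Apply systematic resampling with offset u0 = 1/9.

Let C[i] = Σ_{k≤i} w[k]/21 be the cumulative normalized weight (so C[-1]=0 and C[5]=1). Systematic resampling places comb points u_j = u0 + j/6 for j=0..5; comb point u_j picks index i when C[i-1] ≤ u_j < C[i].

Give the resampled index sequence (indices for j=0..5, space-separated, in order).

0 0 1 2 2 2

C = [1/3, 11/21, 20/21, 20/21, 1, 1]
j=0: u_0=1/9 ∈ [0, 1/3) → index 0
j=1: u_1=5/18 ∈ [0, 1/3) → index 0
j=2: u_2=4/9 ∈ [1/3, 11/21) → index 1
j=3: u_3=11/18 ∈ [11/21, 20/21) → index 2
j=4: u_4=7/9 ∈ [11/21, 20/21) → index 2
j=5: u_5=17/18 ∈ [11/21, 20/21) → index 2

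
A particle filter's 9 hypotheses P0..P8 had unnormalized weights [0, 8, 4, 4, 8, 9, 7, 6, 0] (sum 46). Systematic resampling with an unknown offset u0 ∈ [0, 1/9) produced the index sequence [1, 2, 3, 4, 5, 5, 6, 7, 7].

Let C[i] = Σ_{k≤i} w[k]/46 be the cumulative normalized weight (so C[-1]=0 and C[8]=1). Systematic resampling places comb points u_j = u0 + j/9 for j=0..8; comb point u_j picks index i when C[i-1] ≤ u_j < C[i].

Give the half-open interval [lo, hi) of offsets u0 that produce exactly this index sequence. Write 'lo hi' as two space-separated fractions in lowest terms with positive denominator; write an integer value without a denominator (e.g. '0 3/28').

19/207 1/9

C = [0, 4/23, 6/23, 8/23, 12/23, 33/46, 20/23, 1, 1]
j=0 picked index 1: u0 ∈ [0, 4/23)
j=1 picked index 2: u0 ∈ [13/207, 31/207)
j=2 picked index 3: u0 ∈ [8/207, 26/207)
j=3 picked index 4: u0 ∈ [1/69, 13/69)
j=4 picked index 5: u0 ∈ [16/207, 113/414)
j=5 picked index 5: u0 ∈ [-7/207, 67/414)
j=6 picked index 6: u0 ∈ [7/138, 14/69)
j=7 picked index 7: u0 ∈ [19/207, 2/9)
j=8 picked index 7: u0 ∈ [-4/207, 1/9)
intersection: [19/207, 1/9)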